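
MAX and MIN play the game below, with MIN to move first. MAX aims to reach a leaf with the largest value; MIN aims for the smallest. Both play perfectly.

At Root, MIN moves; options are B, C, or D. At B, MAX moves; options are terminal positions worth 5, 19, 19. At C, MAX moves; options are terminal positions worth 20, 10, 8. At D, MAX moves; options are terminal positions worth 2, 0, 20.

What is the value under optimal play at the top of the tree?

B (MAX): max(5, 19, 19) = 19
C (MAX): max(20, 10, 8) = 20
D (MAX): max(2, 0, 20) = 20
Root (MIN): min(19, 20, 20) = 19

19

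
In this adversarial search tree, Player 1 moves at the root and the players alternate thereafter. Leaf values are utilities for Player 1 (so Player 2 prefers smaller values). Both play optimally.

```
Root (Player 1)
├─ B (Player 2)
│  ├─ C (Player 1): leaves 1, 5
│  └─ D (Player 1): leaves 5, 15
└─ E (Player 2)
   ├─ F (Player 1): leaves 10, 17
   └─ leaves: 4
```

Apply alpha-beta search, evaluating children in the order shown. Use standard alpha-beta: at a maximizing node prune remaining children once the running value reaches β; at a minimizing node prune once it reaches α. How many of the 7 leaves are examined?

C [α=-∞,β=+∞]: v=5
D [α=-∞,β=5]: v=5 after child 1 ≥ β → β-cutoff, skip 1
B [α=-∞,β=+∞]: v=5
F [α=5,β=+∞]: v=17
E [α=5,β=+∞]: v=4
Root [α=-∞,β=+∞]: v=5
Leaves evaluated: 6 of 7.

6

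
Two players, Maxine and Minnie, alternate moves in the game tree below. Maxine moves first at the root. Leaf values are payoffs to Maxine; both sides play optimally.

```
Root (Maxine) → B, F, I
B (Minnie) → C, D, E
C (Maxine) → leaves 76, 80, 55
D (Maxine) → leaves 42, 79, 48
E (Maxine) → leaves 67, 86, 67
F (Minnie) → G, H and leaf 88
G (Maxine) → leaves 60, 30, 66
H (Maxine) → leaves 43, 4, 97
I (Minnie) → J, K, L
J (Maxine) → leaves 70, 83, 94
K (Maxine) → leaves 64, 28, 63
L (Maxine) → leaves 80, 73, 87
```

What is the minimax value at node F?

66

G: max(60, 30, 66) = 66
H: max(43, 4, 97) = 97
F: min(66, 97, 88) = 66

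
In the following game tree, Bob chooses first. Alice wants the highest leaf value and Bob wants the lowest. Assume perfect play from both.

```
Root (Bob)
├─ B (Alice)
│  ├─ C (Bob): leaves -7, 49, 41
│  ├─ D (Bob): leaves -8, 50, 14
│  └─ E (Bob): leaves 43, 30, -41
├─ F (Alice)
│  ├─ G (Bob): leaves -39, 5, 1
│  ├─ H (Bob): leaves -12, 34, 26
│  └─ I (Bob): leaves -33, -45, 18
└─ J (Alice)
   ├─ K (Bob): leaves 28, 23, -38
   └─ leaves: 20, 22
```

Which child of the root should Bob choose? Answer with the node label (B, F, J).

F

C (Bob): min(-7, 49, 41) = -7
D (Bob): min(-8, 50, 14) = -8
E (Bob): min(43, 30, -41) = -41
B (Alice): max(-7, -8, -41) = -7
G (Bob): min(-39, 5, 1) = -39
H (Bob): min(-12, 34, 26) = -12
I (Bob): min(-33, -45, 18) = -45
F (Alice): max(-39, -12, -45) = -12
K (Bob): min(28, 23, -38) = -38
J (Alice): max(-38, 20, 22) = 22
Root (Bob): min(-7, -12, 22) = -12
Bob picks the child with the lowest value: F (value -12).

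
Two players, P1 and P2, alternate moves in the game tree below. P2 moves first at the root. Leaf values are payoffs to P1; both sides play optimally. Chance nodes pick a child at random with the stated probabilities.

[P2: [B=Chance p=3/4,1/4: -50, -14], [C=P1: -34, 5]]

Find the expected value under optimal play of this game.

B (Chance): 3/4·-50 + 1/4·-14 = -41
C (P1): max(-34, 5) = 5
Root (P2): min(-41, 5) = -41

-41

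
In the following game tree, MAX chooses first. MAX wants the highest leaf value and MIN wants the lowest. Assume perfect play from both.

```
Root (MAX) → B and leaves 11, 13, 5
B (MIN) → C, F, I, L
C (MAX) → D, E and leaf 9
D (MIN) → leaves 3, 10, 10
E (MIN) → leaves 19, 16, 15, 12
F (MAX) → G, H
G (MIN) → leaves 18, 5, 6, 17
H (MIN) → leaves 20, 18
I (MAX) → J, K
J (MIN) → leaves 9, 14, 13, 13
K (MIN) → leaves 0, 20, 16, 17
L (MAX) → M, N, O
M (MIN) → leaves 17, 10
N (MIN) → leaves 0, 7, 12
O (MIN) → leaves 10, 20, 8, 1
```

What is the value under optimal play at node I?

J: min(9, 14, 13, 13) = 9
K: min(0, 20, 16, 17) = 0
I: max(9, 0) = 9

9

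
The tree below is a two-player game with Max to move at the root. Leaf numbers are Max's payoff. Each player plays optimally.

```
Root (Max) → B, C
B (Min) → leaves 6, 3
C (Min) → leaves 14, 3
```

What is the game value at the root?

3

B (Min): min(6, 3) = 3
C (Min): min(14, 3) = 3
Root (Max): max(3, 3) = 3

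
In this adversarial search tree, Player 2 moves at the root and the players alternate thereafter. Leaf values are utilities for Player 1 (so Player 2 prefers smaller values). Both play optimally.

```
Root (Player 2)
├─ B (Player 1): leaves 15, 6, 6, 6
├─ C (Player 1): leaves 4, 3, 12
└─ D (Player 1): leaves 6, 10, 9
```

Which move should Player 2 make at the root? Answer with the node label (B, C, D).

D

B (Player 1): max(15, 6, 6, 6) = 15
C (Player 1): max(4, 3, 12) = 12
D (Player 1): max(6, 10, 9) = 10
Root (Player 2): min(15, 12, 10) = 10
Player 2 picks the child with the lowest value: D (value 10).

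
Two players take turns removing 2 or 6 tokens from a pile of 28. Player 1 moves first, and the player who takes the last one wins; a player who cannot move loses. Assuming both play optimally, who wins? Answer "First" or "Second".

Second

Compute winning (W) and losing (L) positions by backward induction:
i:   0  1  2  3  4  5  6  7  8  9 10 11 12 13 14 15 16 17 18 19 20 21 22 23 24 25 26 27 28
     L  L  W  W  L  L  W  W  L  L  W  W  L  L  W  W  L  L  W  W  L  L  W  W  L  L  W  W  L
Position 28 is L, so the second player wins.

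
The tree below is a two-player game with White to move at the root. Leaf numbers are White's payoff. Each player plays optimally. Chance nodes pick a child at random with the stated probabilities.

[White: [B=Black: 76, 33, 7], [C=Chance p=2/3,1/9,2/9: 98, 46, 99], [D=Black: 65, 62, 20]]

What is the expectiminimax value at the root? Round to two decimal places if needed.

B (Black): min(76, 33, 7) = 7
C (Chance): 2/3·98 + 1/9·46 + 2/9·99 = 92.44
D (Black): min(65, 62, 20) = 20
Root (White): max(7, 92.44, 20) = 92.44

92.44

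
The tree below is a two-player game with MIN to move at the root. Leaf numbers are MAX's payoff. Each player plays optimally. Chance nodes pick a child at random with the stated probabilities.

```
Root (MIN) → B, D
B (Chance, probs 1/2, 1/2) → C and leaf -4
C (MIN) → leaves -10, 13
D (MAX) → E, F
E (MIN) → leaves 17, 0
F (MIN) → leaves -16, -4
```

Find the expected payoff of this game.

C (MIN): min(-10, 13) = -10
B (Chance): 1/2·-10 + 1/2·-4 = -7
E (MIN): min(17, 0) = 0
F (MIN): min(-16, -4) = -16
D (MAX): max(0, -16) = 0
Root (MIN): min(-7, 0) = -7

-7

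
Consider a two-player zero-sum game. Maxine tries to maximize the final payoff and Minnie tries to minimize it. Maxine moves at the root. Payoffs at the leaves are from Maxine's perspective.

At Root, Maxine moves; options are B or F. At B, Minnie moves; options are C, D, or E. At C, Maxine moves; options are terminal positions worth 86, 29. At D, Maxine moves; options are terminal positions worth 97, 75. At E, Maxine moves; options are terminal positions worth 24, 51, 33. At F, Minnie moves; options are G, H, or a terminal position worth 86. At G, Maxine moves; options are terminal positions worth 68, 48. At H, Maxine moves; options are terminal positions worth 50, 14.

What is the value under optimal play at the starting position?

51

C (Maxine): max(86, 29) = 86
D (Maxine): max(97, 75) = 97
E (Maxine): max(24, 51, 33) = 51
B (Minnie): min(86, 97, 51) = 51
G (Maxine): max(68, 48) = 68
H (Maxine): max(50, 14) = 50
F (Minnie): min(68, 50, 86) = 50
Root (Maxine): max(51, 50) = 51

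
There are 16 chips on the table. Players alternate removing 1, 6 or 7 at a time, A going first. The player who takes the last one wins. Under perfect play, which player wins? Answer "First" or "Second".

Second

W/L table (W = player to move can force a win):
i:   0  1  2  3  4  5  6  7  8  9 10 11 12 13 14 15 16
     L  W  L  W  L  W  W  W  W  W  W  W  L  W  L  W  L
Position 16 is L, so the second player wins.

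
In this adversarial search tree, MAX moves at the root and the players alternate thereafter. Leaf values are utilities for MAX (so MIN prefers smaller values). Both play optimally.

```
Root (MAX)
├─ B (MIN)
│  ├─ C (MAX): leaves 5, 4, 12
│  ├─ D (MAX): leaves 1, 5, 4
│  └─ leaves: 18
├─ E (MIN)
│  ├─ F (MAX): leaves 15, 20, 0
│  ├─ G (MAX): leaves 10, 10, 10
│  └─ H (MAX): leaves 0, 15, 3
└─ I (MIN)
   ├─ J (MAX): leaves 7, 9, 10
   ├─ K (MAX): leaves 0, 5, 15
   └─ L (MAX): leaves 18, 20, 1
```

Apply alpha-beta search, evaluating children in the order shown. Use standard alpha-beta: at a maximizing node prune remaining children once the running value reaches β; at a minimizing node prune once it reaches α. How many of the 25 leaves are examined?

C [α=-∞,β=+∞]: v=12
D [α=-∞,β=12]: v=5
B [α=-∞,β=+∞]: v=5
F [α=5,β=+∞]: v=20
G [α=5,β=20]: v=10
H [α=5,β=10]: v=15 after child 2 ≥ β → β-cutoff, skip 1
E [α=5,β=+∞]: v=10
J [α=10,β=+∞]: v=10
I [α=10,β=+∞]: v=10 after child 1 ≤ α → α-cutoff, skip 2
Root [α=-∞,β=+∞]: v=10
Leaves evaluated: 18 of 25.

18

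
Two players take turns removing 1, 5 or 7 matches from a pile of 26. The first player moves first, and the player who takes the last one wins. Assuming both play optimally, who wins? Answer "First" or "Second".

Mark each pile size as W (mover wins) or L (mover loses):
i:   0  1  2  3  4  5  6  7  8  9 10 11 12 13 14 15 16 17 18 19 20 21 22 23 24 25 26
     L  W  L  W  L  W  L  W  L  W  L  W  L  W  L  W  L  W  L  W  L  W  L  W  L  W  L
Position 26 is L, so the second player wins.

Second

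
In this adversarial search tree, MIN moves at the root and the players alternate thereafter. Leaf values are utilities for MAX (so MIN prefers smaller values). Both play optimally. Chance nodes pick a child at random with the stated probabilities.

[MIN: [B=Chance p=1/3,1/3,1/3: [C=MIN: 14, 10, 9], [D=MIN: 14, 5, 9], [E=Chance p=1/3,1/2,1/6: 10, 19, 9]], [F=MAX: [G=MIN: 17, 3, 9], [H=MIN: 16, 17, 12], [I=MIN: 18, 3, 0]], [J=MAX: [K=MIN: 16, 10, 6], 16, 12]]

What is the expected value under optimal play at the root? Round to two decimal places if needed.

C (MIN): min(14, 10, 9) = 9
D (MIN): min(14, 5, 9) = 5
E (Chance): 1/3·10 + 1/2·19 + 1/6·9 = 14.33
B (Chance): 1/3·9 + 1/3·5 + 1/3·14.33 = 9.44
G (MIN): min(17, 3, 9) = 3
H (MIN): min(16, 17, 12) = 12
I (MIN): min(18, 3, 0) = 0
F (MAX): max(3, 12, 0) = 12
K (MIN): min(16, 10, 6) = 6
J (MAX): max(6, 16, 12) = 16
Root (MIN): min(9.44, 12, 16) = 9.44

9.44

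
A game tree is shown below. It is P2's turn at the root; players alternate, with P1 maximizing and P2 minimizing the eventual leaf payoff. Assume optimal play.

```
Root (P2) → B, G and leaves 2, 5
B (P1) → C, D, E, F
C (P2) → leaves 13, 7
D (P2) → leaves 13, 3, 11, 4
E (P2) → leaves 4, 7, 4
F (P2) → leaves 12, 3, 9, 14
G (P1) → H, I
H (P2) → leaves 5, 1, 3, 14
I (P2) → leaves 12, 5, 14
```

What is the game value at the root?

C (P2): min(13, 7) = 7
D (P2): min(13, 3, 11, 4) = 3
E (P2): min(4, 7, 4) = 4
F (P2): min(12, 3, 9, 14) = 3
B (P1): max(7, 3, 4, 3) = 7
H (P2): min(5, 1, 3, 14) = 1
I (P2): min(12, 5, 14) = 5
G (P1): max(1, 5) = 5
Root (P2): min(7, 5, 2, 5) = 2

2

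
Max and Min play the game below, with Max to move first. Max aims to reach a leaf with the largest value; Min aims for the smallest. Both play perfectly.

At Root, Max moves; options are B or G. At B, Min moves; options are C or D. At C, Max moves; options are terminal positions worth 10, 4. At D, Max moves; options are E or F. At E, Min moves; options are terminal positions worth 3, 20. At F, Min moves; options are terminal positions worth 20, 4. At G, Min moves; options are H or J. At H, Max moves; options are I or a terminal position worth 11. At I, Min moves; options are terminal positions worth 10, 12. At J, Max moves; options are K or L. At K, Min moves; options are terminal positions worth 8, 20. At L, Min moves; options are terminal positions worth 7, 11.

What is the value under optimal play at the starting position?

C (Max): max(10, 4) = 10
E (Min): min(3, 20) = 3
F (Min): min(20, 4) = 4
D (Max): max(3, 4) = 4
B (Min): min(10, 4) = 4
I (Min): min(10, 12) = 10
H (Max): max(10, 11) = 11
K (Min): min(8, 20) = 8
L (Min): min(7, 11) = 7
J (Max): max(8, 7) = 8
G (Min): min(11, 8) = 8
Root (Max): max(4, 8) = 8

8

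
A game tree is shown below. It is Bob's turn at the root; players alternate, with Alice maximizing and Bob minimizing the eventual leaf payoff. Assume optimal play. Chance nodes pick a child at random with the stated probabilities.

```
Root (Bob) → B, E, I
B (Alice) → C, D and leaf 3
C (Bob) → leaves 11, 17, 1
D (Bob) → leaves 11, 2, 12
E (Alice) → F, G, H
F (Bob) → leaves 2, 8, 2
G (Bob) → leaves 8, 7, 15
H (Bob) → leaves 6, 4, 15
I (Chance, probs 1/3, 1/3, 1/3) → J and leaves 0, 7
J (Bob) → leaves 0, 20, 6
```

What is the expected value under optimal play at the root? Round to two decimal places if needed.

2.33

C (Bob): min(11, 17, 1) = 1
D (Bob): min(11, 2, 12) = 2
B (Alice): max(1, 2, 3) = 3
F (Bob): min(2, 8, 2) = 2
G (Bob): min(8, 7, 15) = 7
H (Bob): min(6, 4, 15) = 4
E (Alice): max(2, 7, 4) = 7
J (Bob): min(0, 20, 6) = 0
I (Chance): 1/3·0 + 1/3·0 + 1/3·7 = 2.33
Root (Bob): min(3, 7, 2.33) = 2.33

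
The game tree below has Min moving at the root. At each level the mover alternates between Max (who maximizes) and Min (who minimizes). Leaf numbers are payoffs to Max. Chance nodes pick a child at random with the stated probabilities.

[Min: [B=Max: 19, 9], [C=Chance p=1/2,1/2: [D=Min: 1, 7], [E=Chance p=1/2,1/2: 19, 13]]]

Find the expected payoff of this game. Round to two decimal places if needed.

B (Max): max(19, 9) = 19
D (Min): min(1, 7) = 1
E (Chance): 1/2·19 + 1/2·13 = 16
C (Chance): 1/2·1 + 1/2·16 = 8.5
Root (Min): min(19, 8.5) = 8.5

8.5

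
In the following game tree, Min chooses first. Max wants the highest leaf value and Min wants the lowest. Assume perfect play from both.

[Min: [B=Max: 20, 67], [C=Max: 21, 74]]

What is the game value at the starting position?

B (Max): max(20, 67) = 67
C (Max): max(21, 74) = 74
Root (Min): min(67, 74) = 67

67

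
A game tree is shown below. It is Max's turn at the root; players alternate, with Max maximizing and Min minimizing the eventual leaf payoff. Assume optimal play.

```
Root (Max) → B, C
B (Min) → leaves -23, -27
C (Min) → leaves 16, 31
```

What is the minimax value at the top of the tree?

16

B (Min): min(-23, -27) = -27
C (Min): min(16, 31) = 16
Root (Max): max(-27, 16) = 16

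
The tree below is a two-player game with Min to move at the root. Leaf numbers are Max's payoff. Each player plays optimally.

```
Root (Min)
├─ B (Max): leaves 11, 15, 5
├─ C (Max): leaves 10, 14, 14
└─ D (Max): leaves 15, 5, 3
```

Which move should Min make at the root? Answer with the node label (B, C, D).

C

B (Max): max(11, 15, 5) = 15
C (Max): max(10, 14, 14) = 14
D (Max): max(15, 5, 3) = 15
Root (Min): min(15, 14, 15) = 14
Min picks the child with the lowest value: C (value 14).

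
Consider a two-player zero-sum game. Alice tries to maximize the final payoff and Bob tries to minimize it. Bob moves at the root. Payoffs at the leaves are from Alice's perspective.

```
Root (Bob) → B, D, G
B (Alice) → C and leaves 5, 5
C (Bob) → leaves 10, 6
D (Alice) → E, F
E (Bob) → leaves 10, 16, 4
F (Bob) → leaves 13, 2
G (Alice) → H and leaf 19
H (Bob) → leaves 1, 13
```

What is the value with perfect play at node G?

19

H: min(1, 13) = 1
G: max(1, 19) = 19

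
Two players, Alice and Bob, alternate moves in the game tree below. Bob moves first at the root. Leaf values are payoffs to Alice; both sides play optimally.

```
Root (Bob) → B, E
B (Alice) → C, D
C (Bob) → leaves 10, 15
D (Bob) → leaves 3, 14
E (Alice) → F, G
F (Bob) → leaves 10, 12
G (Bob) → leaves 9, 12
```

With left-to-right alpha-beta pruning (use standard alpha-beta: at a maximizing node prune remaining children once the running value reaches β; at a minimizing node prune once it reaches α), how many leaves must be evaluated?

C [α=-∞,β=+∞]: v=10
D [α=10,β=+∞]: v=3 after child 1 ≤ α → α-cutoff, skip 1
B [α=-∞,β=+∞]: v=10
F [α=-∞,β=10]: v=10
E [α=-∞,β=10]: v=10 after child 1 ≥ β → β-cutoff, skip 1
Root [α=-∞,β=+∞]: v=10
Leaves evaluated: 5 of 8.

5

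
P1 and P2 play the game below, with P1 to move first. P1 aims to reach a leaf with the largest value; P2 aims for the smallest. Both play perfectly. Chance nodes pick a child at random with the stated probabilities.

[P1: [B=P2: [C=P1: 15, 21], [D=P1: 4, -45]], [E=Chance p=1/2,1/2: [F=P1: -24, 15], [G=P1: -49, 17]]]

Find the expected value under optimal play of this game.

C (P1): max(15, 21) = 21
D (P1): max(4, -45) = 4
B (P2): min(21, 4) = 4
F (P1): max(-24, 15) = 15
G (P1): max(-49, 17) = 17
E (Chance): 1/2·15 + 1/2·17 = 16
Root (P1): max(4, 16) = 16

16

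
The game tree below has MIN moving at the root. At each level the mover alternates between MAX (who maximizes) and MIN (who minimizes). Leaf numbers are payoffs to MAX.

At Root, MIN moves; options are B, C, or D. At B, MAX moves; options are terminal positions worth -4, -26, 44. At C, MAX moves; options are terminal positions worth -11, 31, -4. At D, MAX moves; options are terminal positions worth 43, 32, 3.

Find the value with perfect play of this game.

31

B (MAX): max(-4, -26, 44) = 44
C (MAX): max(-11, 31, -4) = 31
D (MAX): max(43, 32, 3) = 43
Root (MIN): min(44, 31, 43) = 31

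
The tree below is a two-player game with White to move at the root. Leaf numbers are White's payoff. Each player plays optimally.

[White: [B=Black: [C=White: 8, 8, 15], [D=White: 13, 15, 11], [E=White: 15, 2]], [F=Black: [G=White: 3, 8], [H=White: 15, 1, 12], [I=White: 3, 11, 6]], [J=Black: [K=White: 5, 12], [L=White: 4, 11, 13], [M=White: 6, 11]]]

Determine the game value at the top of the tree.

C (White): max(8, 8, 15) = 15
D (White): max(13, 15, 11) = 15
E (White): max(15, 2) = 15
B (Black): min(15, 15, 15) = 15
G (White): max(3, 8) = 8
H (White): max(15, 1, 12) = 15
I (White): max(3, 11, 6) = 11
F (Black): min(8, 15, 11) = 8
K (White): max(5, 12) = 12
L (White): max(4, 11, 13) = 13
M (White): max(6, 11) = 11
J (Black): min(12, 13, 11) = 11
Root (White): max(15, 8, 11) = 15

15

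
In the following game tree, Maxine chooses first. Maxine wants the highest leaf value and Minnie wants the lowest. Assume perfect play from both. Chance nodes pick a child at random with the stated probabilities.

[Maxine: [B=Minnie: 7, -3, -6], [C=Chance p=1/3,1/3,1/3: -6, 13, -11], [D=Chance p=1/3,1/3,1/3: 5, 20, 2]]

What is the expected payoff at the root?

B (Minnie): min(7, -3, -6) = -6
C (Chance): 1/3·-6 + 1/3·13 + 1/3·-11 = -1.33
D (Chance): 1/3·5 + 1/3·20 + 1/3·2 = 9
Root (Maxine): max(-6, -1.33, 9) = 9

9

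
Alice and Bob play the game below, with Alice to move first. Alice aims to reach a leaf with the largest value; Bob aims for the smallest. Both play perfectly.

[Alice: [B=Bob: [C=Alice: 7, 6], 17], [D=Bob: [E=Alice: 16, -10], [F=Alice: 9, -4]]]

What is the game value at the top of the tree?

9

C (Alice): max(7, 6) = 7
B (Bob): min(7, 17) = 7
E (Alice): max(16, -10) = 16
F (Alice): max(9, -4) = 9
D (Bob): min(16, 9) = 9
Root (Alice): max(7, 9) = 9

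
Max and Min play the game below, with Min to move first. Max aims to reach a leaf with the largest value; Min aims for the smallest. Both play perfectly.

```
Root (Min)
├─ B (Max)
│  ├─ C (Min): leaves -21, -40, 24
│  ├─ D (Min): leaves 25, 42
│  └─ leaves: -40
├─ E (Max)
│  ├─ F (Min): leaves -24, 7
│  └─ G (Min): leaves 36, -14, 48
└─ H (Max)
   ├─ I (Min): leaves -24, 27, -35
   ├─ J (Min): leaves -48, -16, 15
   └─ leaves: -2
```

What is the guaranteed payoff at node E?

F: min(-24, 7) = -24
G: min(36, -14, 48) = -14
E: max(-24, -14) = -14

-14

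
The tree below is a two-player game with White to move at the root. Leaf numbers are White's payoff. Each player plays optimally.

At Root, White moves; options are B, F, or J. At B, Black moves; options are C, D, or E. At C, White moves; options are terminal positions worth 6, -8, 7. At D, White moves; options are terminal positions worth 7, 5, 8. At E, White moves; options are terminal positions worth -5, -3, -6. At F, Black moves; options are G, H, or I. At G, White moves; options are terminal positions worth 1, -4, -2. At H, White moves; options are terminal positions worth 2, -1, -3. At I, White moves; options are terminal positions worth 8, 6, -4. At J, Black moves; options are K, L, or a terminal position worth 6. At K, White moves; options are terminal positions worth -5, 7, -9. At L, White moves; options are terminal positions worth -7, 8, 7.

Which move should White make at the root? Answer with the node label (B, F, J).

C (White): max(6, -8, 7) = 7
D (White): max(7, 5, 8) = 8
E (White): max(-5, -3, -6) = -3
B (Black): min(7, 8, -3) = -3
G (White): max(1, -4, -2) = 1
H (White): max(2, -1, -3) = 2
I (White): max(8, 6, -4) = 8
F (Black): min(1, 2, 8) = 1
K (White): max(-5, 7, -9) = 7
L (White): max(-7, 8, 7) = 8
J (Black): min(7, 8, 6) = 6
Root (White): max(-3, 1, 6) = 6
White picks the child with the highest value: J (value 6).

J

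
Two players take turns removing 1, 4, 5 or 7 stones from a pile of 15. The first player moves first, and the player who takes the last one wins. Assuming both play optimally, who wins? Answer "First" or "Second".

First

Positions where the player to move wins (W) vs loses (L):
i:   0  1  2  3  4  5  6  7  8  9 10 11 12 13 14 15
     L  W  L  W  W  W  W  W  L  W  L  W  W  W  W  W
Position 15 is W, so the first player wins.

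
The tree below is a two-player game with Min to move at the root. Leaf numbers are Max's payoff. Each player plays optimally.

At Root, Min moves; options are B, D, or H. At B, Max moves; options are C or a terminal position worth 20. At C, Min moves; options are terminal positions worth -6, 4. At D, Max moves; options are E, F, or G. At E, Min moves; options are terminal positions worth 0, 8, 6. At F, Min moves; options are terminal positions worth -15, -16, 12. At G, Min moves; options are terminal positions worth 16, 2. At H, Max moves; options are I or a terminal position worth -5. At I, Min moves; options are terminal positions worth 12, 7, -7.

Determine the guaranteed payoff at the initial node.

C (Min): min(-6, 4) = -6
B (Max): max(-6, 20) = 20
E (Min): min(0, 8, 6) = 0
F (Min): min(-15, -16, 12) = -16
G (Min): min(16, 2) = 2
D (Max): max(0, -16, 2) = 2
I (Min): min(12, 7, -7) = -7
H (Max): max(-7, -5) = -5
Root (Min): min(20, 2, -5) = -5

-5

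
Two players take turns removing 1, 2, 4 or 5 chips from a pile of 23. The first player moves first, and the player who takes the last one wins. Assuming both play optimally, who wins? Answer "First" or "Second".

Mark each pile size as W (mover wins) or L (mover loses):
i:   0  1  2  3  4  5  6  7  8  9 10 11 12 13 14 15 16 17 18 19 20 21 22 23
     L  W  W  L  W  W  L  W  W  L  W  W  L  W  W  L  W  W  L  W  W  L  W  W
Position 23 is W, so the first player wins.

First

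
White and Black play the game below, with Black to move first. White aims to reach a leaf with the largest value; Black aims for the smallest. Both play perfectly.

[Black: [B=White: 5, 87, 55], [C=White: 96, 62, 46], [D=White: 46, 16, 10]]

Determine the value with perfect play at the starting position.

46

B (White): max(5, 87, 55) = 87
C (White): max(96, 62, 46) = 96
D (White): max(46, 16, 10) = 46
Root (Black): min(87, 96, 46) = 46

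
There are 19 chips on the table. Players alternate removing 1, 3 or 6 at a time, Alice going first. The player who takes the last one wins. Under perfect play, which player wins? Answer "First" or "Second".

First

Mark each pile size as W (mover wins) or L (mover loses):
i:   0  1  2  3  4  5  6  7  8  9 10 11 12 13 14 15 16 17 18 19
     L  W  L  W  L  W  W  W  W  L  W  L  W  L  W  W  W  W  L  W
Position 19 is W, so the first player wins.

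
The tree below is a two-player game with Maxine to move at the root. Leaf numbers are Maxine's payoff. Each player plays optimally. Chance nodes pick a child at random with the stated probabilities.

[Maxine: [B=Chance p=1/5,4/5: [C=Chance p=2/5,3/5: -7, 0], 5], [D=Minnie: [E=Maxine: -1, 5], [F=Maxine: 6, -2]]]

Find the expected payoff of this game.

5

C (Chance): 2/5·-7 + 3/5·0 = -2.8
B (Chance): 1/5·-2.8 + 4/5·5 = 3.44
E (Maxine): max(-1, 5) = 5
F (Maxine): max(6, -2) = 6
D (Minnie): min(5, 6) = 5
Root (Maxine): max(3.44, 5) = 5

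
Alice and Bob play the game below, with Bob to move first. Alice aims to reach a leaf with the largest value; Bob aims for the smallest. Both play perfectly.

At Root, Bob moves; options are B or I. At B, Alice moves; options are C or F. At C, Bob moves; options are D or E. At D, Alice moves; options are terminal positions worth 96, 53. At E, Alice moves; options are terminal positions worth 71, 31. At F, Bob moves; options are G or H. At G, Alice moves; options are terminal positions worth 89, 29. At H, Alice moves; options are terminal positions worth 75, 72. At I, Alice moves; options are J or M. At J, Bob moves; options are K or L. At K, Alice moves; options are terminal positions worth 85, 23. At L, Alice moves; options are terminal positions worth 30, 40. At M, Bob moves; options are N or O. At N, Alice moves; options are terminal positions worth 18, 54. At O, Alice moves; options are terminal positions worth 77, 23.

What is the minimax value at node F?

75

G: max(89, 29) = 89
H: max(75, 72) = 75
F: min(89, 75) = 75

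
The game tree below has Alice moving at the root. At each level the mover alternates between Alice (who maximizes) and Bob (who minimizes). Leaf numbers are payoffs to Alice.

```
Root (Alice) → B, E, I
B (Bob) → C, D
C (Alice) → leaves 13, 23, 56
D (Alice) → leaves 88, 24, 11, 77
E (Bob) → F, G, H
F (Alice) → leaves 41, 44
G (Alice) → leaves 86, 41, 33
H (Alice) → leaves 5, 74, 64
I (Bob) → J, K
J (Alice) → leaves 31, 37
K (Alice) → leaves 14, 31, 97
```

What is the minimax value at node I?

37

J: max(31, 37) = 37
K: max(14, 31, 97) = 97
I: min(37, 97) = 37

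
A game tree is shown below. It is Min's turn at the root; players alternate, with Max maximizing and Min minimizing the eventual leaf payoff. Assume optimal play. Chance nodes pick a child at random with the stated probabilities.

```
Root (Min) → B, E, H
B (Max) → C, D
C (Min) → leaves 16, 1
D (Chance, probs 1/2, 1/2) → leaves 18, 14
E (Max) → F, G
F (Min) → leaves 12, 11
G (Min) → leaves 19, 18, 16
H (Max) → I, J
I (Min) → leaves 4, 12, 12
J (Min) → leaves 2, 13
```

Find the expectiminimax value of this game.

4

C (Min): min(16, 1) = 1
D (Chance): 1/2·18 + 1/2·14 = 16
B (Max): max(1, 16) = 16
F (Min): min(12, 11) = 11
G (Min): min(19, 18, 16) = 16
E (Max): max(11, 16) = 16
I (Min): min(4, 12, 12) = 4
J (Min): min(2, 13) = 2
H (Max): max(4, 2) = 4
Root (Min): min(16, 16, 4) = 4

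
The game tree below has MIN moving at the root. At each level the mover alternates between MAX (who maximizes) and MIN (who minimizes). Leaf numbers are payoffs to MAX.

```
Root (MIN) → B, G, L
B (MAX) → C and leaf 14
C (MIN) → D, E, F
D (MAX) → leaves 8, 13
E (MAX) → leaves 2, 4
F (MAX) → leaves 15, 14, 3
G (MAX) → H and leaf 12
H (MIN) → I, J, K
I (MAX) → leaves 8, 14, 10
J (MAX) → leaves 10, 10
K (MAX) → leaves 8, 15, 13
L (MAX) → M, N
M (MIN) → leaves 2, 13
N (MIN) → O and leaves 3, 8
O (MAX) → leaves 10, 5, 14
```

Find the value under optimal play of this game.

D (MAX): max(8, 13) = 13
E (MAX): max(2, 4) = 4
F (MAX): max(15, 14, 3) = 15
C (MIN): min(13, 4, 15) = 4
B (MAX): max(4, 14) = 14
I (MAX): max(8, 14, 10) = 14
J (MAX): max(10, 10) = 10
K (MAX): max(8, 15, 13) = 15
H (MIN): min(14, 10, 15) = 10
G (MAX): max(10, 12) = 12
M (MIN): min(2, 13) = 2
O (MAX): max(10, 5, 14) = 14
N (MIN): min(14, 3, 8) = 3
L (MAX): max(2, 3) = 3
Root (MIN): min(14, 12, 3) = 3

3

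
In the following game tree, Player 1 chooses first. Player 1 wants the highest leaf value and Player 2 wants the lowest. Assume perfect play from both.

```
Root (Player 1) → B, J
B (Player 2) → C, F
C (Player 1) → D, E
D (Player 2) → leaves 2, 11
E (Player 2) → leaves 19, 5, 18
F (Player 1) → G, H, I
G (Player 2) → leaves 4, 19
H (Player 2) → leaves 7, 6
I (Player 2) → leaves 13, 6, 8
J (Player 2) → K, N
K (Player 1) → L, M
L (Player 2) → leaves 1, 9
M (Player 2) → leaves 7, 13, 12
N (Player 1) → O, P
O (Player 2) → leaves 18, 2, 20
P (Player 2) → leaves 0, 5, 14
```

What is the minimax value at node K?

L: min(1, 9) = 1
M: min(7, 13, 12) = 7
K: max(1, 7) = 7

7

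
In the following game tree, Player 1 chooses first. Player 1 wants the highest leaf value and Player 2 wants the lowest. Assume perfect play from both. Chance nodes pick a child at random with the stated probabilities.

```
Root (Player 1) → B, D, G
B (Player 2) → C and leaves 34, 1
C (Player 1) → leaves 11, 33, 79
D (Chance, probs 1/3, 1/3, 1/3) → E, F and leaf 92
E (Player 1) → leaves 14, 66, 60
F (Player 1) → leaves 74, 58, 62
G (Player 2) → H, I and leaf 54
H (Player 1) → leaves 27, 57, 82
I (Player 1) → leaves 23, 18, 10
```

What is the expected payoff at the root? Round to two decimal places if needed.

77.33

C (Player 1): max(11, 33, 79) = 79
B (Player 2): min(79, 34, 1) = 1
E (Player 1): max(14, 66, 60) = 66
F (Player 1): max(74, 58, 62) = 74
D (Chance): 1/3·66 + 1/3·74 + 1/3·92 = 77.33
H (Player 1): max(27, 57, 82) = 82
I (Player 1): max(23, 18, 10) = 23
G (Player 2): min(82, 23, 54) = 23
Root (Player 1): max(1, 77.33, 23) = 77.33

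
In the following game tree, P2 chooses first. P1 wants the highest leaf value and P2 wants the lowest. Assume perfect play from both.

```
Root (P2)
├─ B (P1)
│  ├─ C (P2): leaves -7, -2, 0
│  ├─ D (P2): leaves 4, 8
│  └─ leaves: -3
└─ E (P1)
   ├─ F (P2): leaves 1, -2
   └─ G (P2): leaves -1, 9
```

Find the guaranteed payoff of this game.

-1

C (P2): min(-7, -2, 0) = -7
D (P2): min(4, 8) = 4
B (P1): max(-7, 4, -3) = 4
F (P2): min(1, -2) = -2
G (P2): min(-1, 9) = -1
E (P1): max(-2, -1) = -1
Root (P2): min(4, -1) = -1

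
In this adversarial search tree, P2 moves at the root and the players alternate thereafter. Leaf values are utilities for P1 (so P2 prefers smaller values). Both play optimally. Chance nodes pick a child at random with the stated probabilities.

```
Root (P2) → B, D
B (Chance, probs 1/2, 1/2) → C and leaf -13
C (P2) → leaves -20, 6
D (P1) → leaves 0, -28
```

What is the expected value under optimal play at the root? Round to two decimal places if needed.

-16.5

C (P2): min(-20, 6) = -20
B (Chance): 1/2·-20 + 1/2·-13 = -16.5
D (P1): max(0, -28) = 0
Root (P2): min(-16.5, 0) = -16.5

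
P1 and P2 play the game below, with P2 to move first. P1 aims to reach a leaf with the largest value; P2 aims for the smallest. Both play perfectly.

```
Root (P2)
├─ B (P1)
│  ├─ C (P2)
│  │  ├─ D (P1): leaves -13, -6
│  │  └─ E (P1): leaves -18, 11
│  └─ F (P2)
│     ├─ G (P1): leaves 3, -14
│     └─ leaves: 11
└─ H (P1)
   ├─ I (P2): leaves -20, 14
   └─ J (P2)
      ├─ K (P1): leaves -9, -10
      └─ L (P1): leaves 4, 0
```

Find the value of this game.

D (P1): max(-13, -6) = -6
E (P1): max(-18, 11) = 11
C (P2): min(-6, 11) = -6
G (P1): max(3, -14) = 3
F (P2): min(3, 11) = 3
B (P1): max(-6, 3) = 3
I (P2): min(-20, 14) = -20
K (P1): max(-9, -10) = -9
L (P1): max(4, 0) = 4
J (P2): min(-9, 4) = -9
H (P1): max(-20, -9) = -9
Root (P2): min(3, -9) = -9

-9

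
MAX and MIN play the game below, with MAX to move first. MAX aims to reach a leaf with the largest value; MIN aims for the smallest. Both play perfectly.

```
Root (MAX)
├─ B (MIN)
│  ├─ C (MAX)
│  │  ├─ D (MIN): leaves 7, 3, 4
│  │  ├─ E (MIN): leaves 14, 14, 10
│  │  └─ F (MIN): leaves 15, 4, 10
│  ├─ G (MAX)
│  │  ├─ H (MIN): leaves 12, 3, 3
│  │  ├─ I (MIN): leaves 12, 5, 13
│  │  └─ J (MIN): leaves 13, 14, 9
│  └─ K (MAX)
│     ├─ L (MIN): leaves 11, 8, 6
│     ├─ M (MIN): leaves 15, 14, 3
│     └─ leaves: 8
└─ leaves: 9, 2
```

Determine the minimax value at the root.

D (MIN): min(7, 3, 4) = 3
E (MIN): min(14, 14, 10) = 10
F (MIN): min(15, 4, 10) = 4
C (MAX): max(3, 10, 4) = 10
H (MIN): min(12, 3, 3) = 3
I (MIN): min(12, 5, 13) = 5
J (MIN): min(13, 14, 9) = 9
G (MAX): max(3, 5, 9) = 9
L (MIN): min(11, 8, 6) = 6
M (MIN): min(15, 14, 3) = 3
K (MAX): max(6, 3, 8) = 8
B (MIN): min(10, 9, 8) = 8
Root (MAX): max(8, 9, 2) = 9

9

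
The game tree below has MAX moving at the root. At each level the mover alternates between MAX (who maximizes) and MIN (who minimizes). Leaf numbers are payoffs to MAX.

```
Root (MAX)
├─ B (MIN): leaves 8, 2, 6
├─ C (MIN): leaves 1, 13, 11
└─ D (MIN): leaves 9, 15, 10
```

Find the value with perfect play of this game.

B (MIN): min(8, 2, 6) = 2
C (MIN): min(1, 13, 11) = 1
D (MIN): min(9, 15, 10) = 9
Root (MAX): max(2, 1, 9) = 9

9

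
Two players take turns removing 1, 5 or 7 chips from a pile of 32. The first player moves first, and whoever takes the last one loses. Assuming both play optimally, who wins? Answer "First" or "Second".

Positions where the player to move wins (W) vs loses (L):
i:   0  1  2  3  4  5  6  7  8  9 10 11 12 13 14 15 16 17 18 19 20 21 22 23 24 25 26 27 28 29 30 31 32
     W  L  W  L  W  L  W  L  W  L  W  L  W  L  W  L  W  L  W  L  W  L  W  L  W  L  W  L  W  L  W  L  W
Position 32 is W, so the first player wins.

First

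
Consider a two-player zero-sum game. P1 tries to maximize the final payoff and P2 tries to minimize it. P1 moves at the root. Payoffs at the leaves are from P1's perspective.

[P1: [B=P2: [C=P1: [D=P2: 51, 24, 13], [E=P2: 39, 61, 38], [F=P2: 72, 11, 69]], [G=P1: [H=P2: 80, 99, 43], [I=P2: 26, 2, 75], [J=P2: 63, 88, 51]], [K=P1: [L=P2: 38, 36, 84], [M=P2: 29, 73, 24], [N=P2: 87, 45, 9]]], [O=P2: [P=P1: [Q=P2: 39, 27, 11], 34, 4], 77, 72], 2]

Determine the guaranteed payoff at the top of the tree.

36

D (P2): min(51, 24, 13) = 13
E (P2): min(39, 61, 38) = 38
F (P2): min(72, 11, 69) = 11
C (P1): max(13, 38, 11) = 38
H (P2): min(80, 99, 43) = 43
I (P2): min(26, 2, 75) = 2
J (P2): min(63, 88, 51) = 51
G (P1): max(43, 2, 51) = 51
L (P2): min(38, 36, 84) = 36
M (P2): min(29, 73, 24) = 24
N (P2): min(87, 45, 9) = 9
K (P1): max(36, 24, 9) = 36
B (P2): min(38, 51, 36) = 36
Q (P2): min(39, 27, 11) = 11
P (P1): max(11, 34, 4) = 34
O (P2): min(34, 77, 72) = 34
Root (P1): max(36, 34, 2) = 36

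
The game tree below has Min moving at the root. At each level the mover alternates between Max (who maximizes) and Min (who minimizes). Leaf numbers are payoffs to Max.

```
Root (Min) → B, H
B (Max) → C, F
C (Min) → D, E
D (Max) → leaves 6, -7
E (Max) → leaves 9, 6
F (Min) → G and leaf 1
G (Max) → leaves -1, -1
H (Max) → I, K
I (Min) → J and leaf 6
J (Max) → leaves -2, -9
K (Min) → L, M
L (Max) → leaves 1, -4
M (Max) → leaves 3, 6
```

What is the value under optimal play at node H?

J: max(-2, -9) = -2
I: min(-2, 6) = -2
L: max(1, -4) = 1
M: max(3, 6) = 6
K: min(1, 6) = 1
H: max(-2, 1) = 1

1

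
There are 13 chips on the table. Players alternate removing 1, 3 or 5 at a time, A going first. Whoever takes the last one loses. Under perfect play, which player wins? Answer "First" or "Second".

i:   0  1  2  3  4  5  6  7  8  9 10 11 12 13
     W  L  W  L  W  L  W  L  W  L  W  L  W  L
Position 13 is L, so the second player wins.

Second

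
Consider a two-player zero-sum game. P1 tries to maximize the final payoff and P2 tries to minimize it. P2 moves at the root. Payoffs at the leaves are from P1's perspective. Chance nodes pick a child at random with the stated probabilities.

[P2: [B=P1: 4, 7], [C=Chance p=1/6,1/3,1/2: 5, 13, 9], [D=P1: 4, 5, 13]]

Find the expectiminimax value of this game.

7

B (P1): max(4, 7) = 7
C (Chance): 1/6·5 + 1/3·13 + 1/2·9 = 9.67
D (P1): max(4, 5, 13) = 13
Root (P2): min(7, 9.67, 13) = 7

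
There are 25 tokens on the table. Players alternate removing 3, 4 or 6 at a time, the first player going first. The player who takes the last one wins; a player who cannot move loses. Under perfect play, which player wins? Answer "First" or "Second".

Mark each pile size as W (mover wins) or L (mover loses):
i:   0  1  2  3  4  5  6  7  8  9 10 11 12 13 14 15 16 17 18 19 20 21 22 23 24 25
     L  L  L  W  W  W  W  W  W  L  L  L  W  W  W  W  W  W  L  L  L  W  W  W  W  W
Position 25 is W, so the first player wins.

First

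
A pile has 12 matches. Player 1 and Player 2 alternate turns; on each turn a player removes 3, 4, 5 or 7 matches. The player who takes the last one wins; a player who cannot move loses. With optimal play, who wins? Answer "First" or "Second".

W/L table (W = player to move can force a win):
i:   0  1  2  3  4  5  6  7  8  9 10 11 12
     L  L  L  W  W  W  W  W  W  W  L  L  L
Position 12 is L, so the second player wins.

Second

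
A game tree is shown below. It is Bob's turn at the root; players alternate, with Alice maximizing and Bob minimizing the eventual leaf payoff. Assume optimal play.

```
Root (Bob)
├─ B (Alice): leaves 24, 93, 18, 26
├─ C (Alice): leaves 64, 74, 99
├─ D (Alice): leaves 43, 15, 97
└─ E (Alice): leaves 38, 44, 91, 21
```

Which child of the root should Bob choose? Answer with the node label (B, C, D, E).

E

B (Alice): max(24, 93, 18, 26) = 93
C (Alice): max(64, 74, 99) = 99
D (Alice): max(43, 15, 97) = 97
E (Alice): max(38, 44, 91, 21) = 91
Root (Bob): min(93, 99, 97, 91) = 91
Bob picks the child with the lowest value: E (value 91).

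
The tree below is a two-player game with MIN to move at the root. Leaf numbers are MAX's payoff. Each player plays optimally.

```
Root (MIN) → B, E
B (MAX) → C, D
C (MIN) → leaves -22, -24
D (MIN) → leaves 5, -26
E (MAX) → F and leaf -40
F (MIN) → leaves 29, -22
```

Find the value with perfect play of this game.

C (MIN): min(-22, -24) = -24
D (MIN): min(5, -26) = -26
B (MAX): max(-24, -26) = -24
F (MIN): min(29, -22) = -22
E (MAX): max(-22, -40) = -22
Root (MIN): min(-24, -22) = -24

-24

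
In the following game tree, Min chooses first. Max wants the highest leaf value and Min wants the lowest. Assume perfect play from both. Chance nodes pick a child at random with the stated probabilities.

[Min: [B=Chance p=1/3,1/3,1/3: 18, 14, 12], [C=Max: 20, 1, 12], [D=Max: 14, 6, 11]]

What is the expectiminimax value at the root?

14

B (Chance): 1/3·18 + 1/3·14 + 1/3·12 = 14.67
C (Max): max(20, 1, 12) = 20
D (Max): max(14, 6, 11) = 14
Root (Min): min(14.67, 20, 14) = 14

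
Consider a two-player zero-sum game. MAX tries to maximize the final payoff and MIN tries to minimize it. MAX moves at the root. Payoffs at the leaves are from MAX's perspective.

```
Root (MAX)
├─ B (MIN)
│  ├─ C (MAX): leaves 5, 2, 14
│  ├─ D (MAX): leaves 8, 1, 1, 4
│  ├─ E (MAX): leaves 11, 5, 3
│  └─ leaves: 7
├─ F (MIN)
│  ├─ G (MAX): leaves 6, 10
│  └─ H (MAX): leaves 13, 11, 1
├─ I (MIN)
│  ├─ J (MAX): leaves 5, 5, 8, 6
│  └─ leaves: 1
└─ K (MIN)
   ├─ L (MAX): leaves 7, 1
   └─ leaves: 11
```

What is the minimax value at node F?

10

G: max(6, 10) = 10
H: max(13, 11, 1) = 13
F: min(10, 13) = 10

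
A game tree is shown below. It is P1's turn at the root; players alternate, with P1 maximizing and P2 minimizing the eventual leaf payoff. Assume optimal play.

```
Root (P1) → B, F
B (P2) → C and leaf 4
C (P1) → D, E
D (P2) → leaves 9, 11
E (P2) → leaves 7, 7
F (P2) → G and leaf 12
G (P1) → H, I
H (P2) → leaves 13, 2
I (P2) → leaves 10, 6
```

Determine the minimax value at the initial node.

6

D (P2): min(9, 11) = 9
E (P2): min(7, 7) = 7
C (P1): max(9, 7) = 9
B (P2): min(9, 4) = 4
H (P2): min(13, 2) = 2
I (P2): min(10, 6) = 6
G (P1): max(2, 6) = 6
F (P2): min(6, 12) = 6
Root (P1): max(4, 6) = 6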